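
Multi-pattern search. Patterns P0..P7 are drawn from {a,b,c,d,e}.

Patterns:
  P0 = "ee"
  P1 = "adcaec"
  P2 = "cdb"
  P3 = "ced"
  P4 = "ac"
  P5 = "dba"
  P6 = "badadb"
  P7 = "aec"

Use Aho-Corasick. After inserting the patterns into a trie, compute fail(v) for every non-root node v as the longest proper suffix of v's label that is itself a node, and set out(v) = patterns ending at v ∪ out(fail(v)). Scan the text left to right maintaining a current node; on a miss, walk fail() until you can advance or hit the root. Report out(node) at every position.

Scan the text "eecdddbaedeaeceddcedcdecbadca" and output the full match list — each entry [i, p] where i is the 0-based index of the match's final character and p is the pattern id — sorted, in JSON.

Build:
Trie (insert patterns):
  0='ε' goto a→3 b→18 c→9 d→15 e→1
  1='e' goto e→2
  2='ee' goto ·  ←P0
  3='a' goto c→14 d→4 e→24
  4='ad' goto c→5
  5='adc' goto a→6
  6='adca' goto e→7
  7='adcae' goto c→8
  8='adcaec' goto ·  ←P1
  9='c' goto d→10 e→12
  10='cd' goto b→11
  11='cdb' goto ·  ←P2
  12='ce' goto d→13
  13='ced' goto ·  ←P3
  14='ac' goto ·  ←P4
  15='d' goto b→16
  16='db' goto a→17
  17='dba' goto ·  ←P5
  18='b' goto a→19
  19='ba' goto d→20
  20='bad' goto a→21
  21='bada' goto d→22
  22='badad' goto b→23
  23='badadb' goto ·  ←P6
  24='ae' goto c→25
  25='aec' goto ·  ←P7

Failure links (BFS by depth):
  n1('e'): parent n0 fail=0; on 'e' 0 → fail=0;  out ∅∪∅=∅
  n3('a'): parent n0 fail=0; on 'a' 0 → fail=0;  out ∅∪∅=∅
  n9('c'): parent n0 fail=0; on 'c' 0 → fail=0;  out ∅∪∅=∅
  n15('d'): parent n0 fail=0; on 'd' 0 → fail=0;  out ∅∪∅=∅
  n18('b'): parent n0 fail=0; on 'b' 0 → fail=0;  out ∅∪∅=∅
  n2('ee'): parent n1 fail=0; on 'e' 0 → fail=1;  out {0}∪∅={0}
  n4('ad'): parent n3 fail=0; on 'd' 0 → fail=15;  out ∅∪∅=∅
  n10('cd'): parent n9 fail=0; on 'd' 0 → fail=15;  out ∅∪∅=∅
  n12('ce'): parent n9 fail=0; on 'e' 0 → fail=1;  out ∅∪∅=∅
  n14('ac'): parent n3 fail=0; on 'c' 0 → fail=9;  out {4}∪∅={4}
  n16('db'): parent n15 fail=0; on 'b' 0 → fail=18;  out ∅∪∅=∅
  n19('ba'): parent n18 fail=0; on 'a' 0 → fail=3;  out ∅∪∅=∅
  n24('ae'): parent n3 fail=0; on 'e' 0 → fail=1;  out ∅∪∅=∅
  n5('adc'): parent n4 fail=15; on 'c' 15→0 → fail=9;  out ∅∪∅=∅
  n11('cdb'): parent n10 fail=15; on 'b' 15 → fail=16;  out {2}∪∅={2}
  n13('ced'): parent n12 fail=1; on 'd' 1→0 → fail=15;  out {3}∪∅={3}
  n17('dba'): parent n16 fail=18; on 'a' 18 → fail=19;  out {5}∪∅={5}
  n20('bad'): parent n19 fail=3; on 'd' 3 → fail=4;  out ∅∪∅=∅
  n25('aec'): parent n24 fail=1; on 'c' 1→0 → fail=9;  out {7}∪∅={7}
  n6('adca'): parent n5 fail=9; on 'a' 9→0 → fail=3;  out ∅∪∅=∅
  n21('bada'): parent n20 fail=4; on 'a' 4→15→0 → fail=3;  out ∅∪∅=∅
  n7('adcae'): parent n6 fail=3; on 'e' 3 → fail=24;  out ∅∪∅=∅
  n22('badad'): parent n21 fail=3; on 'd' 3 → fail=4;  out ∅∪∅=∅
  n8('adcaec'): parent n7 fail=24; on 'c' 24 → fail=25;  out {1}∪{7}={1,7}
  n23('badadb'): parent n22 fail=4; on 'b' 4→15 → fail=16;  out {6}∪∅={6}

Text stream:
pos 0 'e': at 1
pos 1 'e': at 2  emit P0@[0:1]
pos 2 'c': at 9 (via fail)
pos 3 'd': at 10
pos 4 'd': at 15 (via fail)
pos 5 'd': at 15 (via fail)
pos 6 'b': at 16
pos 7 'a': at 17  emit P5@[5:7]
pos 8 'e': at 24 (via fail)
pos 9 'd': at 15 (via fail)
pos 10 'e': at 1 (via fail)
pos 11 'a': at 3 (via fail)
pos 12 'e': at 24
pos 13 'c': at 25  emit P7@[11:13]
pos 14 'e': at 12 (via fail)
pos 15 'd': at 13  emit P3@[13:15]
pos 16 'd': at 15 (via fail)
pos 17 'c': at 9 (via fail)
pos 18 'e': at 12
pos 19 'd': at 13  emit P3@[17:19]
pos 20 'c': at 9 (via fail)
pos 21 'd': at 10
pos 22 'e': at 1 (via fail)
pos 23 'c': at 9 (via fail)
pos 24 'b': at 18 (via fail)
pos 25 'a': at 19
pos 26 'd': at 20
pos 27 'c': at 5 (via fail)
pos 28 'a': at 6

Matches: [[1,0],[7,5],[13,7],[15,3],[19,3]]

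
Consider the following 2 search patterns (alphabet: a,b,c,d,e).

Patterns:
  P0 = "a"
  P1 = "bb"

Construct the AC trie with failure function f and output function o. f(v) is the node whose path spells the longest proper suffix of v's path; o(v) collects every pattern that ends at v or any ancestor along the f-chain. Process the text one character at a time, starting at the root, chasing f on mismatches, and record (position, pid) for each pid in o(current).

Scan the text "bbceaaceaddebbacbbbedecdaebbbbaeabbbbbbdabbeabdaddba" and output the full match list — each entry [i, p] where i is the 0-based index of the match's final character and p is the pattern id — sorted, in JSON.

Build automaton:
Trie nodes:
  n0 'ε': a→1 b→2
  n1 'a': ·  ←P0
  n2 'b': b→3
  n3 'bb': ·  ←P1

Failure links (BFS by depth):
  n1('a'): parent n0 fail=0; on 'a' 0 → fail=0;  out {0}∪∅={0}
  n2('b'): parent n0 fail=0; on 'b' 0 → fail=0;  out ∅∪∅=∅
  n3('bb'): parent n2 fail=0; on 'b' 0 → fail=2;  out {1}∪∅={1}

Scan:
[0] read 'b'  n0⇒n2
[1] read 'b'  n2⇒n3  ** P1@[0:1]
[2] read 'c'  n3⇒n0 (via fail)
[3] read 'e'  n0⇒n0
[4] read 'a'  n0⇒n1  ** P0@[4:4]
[5] read 'a'  n1⇒n1 (via fail)  ** P0@[5:5]
[6] read 'c'  n1⇒n0 (via fail)
[7] read 'e'  n0⇒n0
[8] read 'a'  n0⇒n1  ** P0@[8:8]
[9] read 'd'  n1⇒n0 (via fail)
[10] read 'd'  n0⇒n0
[11] read 'e'  n0⇒n0
[12] read 'b'  n0⇒n2
[13] read 'b'  n2⇒n3  ** P1@[12:13]
[14] read 'a'  n3⇒n1 (via fail)  ** P0@[14:14]
[15] read 'c'  n1⇒n0 (via fail)
[16] read 'b'  n0⇒n2
[17] read 'b'  n2⇒n3  ** P1@[16:17]
[18] read 'b'  n3⇒n3 (via fail)  ** P1@[17:18]
[19] read 'e'  n3⇒n0 (via fail)
[20] read 'd'  n0⇒n0
[21] read 'e'  n0⇒n0
[22] read 'c'  n0⇒n0
[23] read 'd'  n0⇒n0
[24] read 'a'  n0⇒n1  ** P0@[24:24]
[25] read 'e'  n1⇒n0 (via fail)
[26] read 'b'  n0⇒n2
[27] read 'b'  n2⇒n3  ** P1@[26:27]
[28] read 'b'  n3⇒n3 (via fail)  ** P1@[27:28]
[29] read 'b'  n3⇒n3 (via fail)  ** P1@[28:29]
[30] read 'a'  n3⇒n1 (via fail)  ** P0@[30:30]
[31] read 'e'  n1⇒n0 (via fail)
[32] read 'a'  n0⇒n1  ** P0@[32:32]
[33] read 'b'  n1⇒n2 (via fail)
[34] read 'b'  n2⇒n3  ** P1@[33:34]
[35] read 'b'  n3⇒n3 (via fail)  ** P1@[34:35]
[36] read 'b'  n3⇒n3 (via fail)  ** P1@[35:36]
[37] read 'b'  n3⇒n3 (via fail)  ** P1@[36:37]
[38] read 'b'  n3⇒n3 (via fail)  ** P1@[37:38]
[39] read 'd'  n3⇒n0 (via fail)
[40] read 'a'  n0⇒n1  ** P0@[40:40]
[41] read 'b'  n1⇒n2 (via fail)
[42] read 'b'  n2⇒n3  ** P1@[41:42]
[43] read 'e'  n3⇒n0 (via fail)
[44] read 'a'  n0⇒n1  ** P0@[44:44]
[45] read 'b'  n1⇒n2 (via fail)
[46] read 'd'  n2⇒n0 (via fail)
[47] read 'a'  n0⇒n1  ** P0@[47:47]
[48] read 'd'  n1⇒n0 (via fail)
[49] read 'd'  n0⇒n0
[50] read 'b'  n0⇒n2
[51] read 'a'  n2⇒n1 (via fail)  ** P0@[51:51]

Result: [[1,1],[4,0],[5,0],[8,0],[13,1],[14,0],[17,1],[18,1],[24,0],[27,1],[28,1],[29,1],[30,0],[32,0],[34,1],[35,1],[36,1],[37,1],[38,1],[40,0],[42,1],[44,0],[47,0],[51,0]]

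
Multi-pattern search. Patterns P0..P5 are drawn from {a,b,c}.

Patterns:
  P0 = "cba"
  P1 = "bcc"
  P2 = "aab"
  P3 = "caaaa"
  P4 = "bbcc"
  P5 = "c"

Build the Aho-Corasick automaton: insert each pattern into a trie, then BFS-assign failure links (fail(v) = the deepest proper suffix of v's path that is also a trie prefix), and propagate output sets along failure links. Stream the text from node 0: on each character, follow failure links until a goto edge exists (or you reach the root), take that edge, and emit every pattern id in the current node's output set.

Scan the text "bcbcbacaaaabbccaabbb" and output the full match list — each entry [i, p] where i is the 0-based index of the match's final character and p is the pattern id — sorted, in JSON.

Construct AC machine:
Trie (insert patterns):
  n0 'ε': a→7 b→4 c→1
  n1 'c': a→10 b→2  ←P5
  n2 'cb': a→3
  n3 'cba': ·  ←P0
  n4 'b': b→14 c→5
  n5 'bc': c→6
  n6 'bcc': ·  ←P1
  n7 'a': a→8
  n8 'aa': b→9
  n9 'aab': ·  ←P2
  n10 'ca': a→11
  n11 'caa': a→12
  n12 'caaa': a→13
  n13 'caaaa': ·  ←P3
  n14 'bb': c→15
  n15 'bbc': c→16
  n16 'bbcc': ·  ←P4

BFS fail/out derivation:
  fail(1) 'c': from fail(0)=0 chase 'c': 0 ⇒ 0;  out={5}∪out(0)={5}
  fail(4) 'b': from fail(0)=0 chase 'b': 0 ⇒ 0;  out=∅∪out(0)=∅
  fail(7) 'a': from fail(0)=0 chase 'a': 0 ⇒ 0;  out=∅∪out(0)=∅
  fail(2) 'cb': from fail(1)=0 chase 'b': 0 ⇒ 4;  out=∅∪out(4)=∅
  fail(5) 'bc': from fail(4)=0 chase 'c': 0 ⇒ 1;  out=∅∪out(1)={5}
  fail(8) 'aa': from fail(7)=0 chase 'a': 0 ⇒ 7;  out=∅∪out(7)=∅
  fail(10) 'ca': from fail(1)=0 chase 'a': 0 ⇒ 7;  out=∅∪out(7)=∅
  fail(14) 'bb': from fail(4)=0 chase 'b': 0 ⇒ 4;  out=∅∪out(4)=∅
  fail(3) 'cba': from fail(2)=4 chase 'a': 4→0 ⇒ 7;  out={0}∪out(7)={0}
  fail(6) 'bcc': from fail(5)=1 chase 'c': 1→0 ⇒ 1;  out={1}∪out(1)={1,5}
  fail(9) 'aab': from fail(8)=7 chase 'b': 7→0 ⇒ 4;  out={2}∪out(4)={2}
  fail(11) 'caa': from fail(10)=7 chase 'a': 7 ⇒ 8;  out=∅∪out(8)=∅
  fail(15) 'bbc': from fail(14)=4 chase 'c': 4 ⇒ 5;  out=∅∪out(5)={5}
  fail(12) 'caaa': from fail(11)=8 chase 'a': 8→7 ⇒ 8;  out=∅∪out(8)=∅
  fail(16) 'bbcc': from fail(15)=5 chase 'c': 5 ⇒ 6;  out={4}∪out(6)={1,4,5}
  fail(13) 'caaaa': from fail(12)=8 chase 'a': 8→7 ⇒ 8;  out={3}∪out(8)={3}

Scan:
pos 0 'b': at 4
pos 1 'c': at 5  → match P5@[1:1]
pos 2 'b': at 2 ·f
pos 3 'c': at 5 ·f  → match P5@[3:3]
pos 4 'b': at 2 ·f
pos 5 'a': at 3  → match P0@[3:5]
pos 6 'c': at 1 ·f  → match P5@[6:6]
pos 7 'a': at 10
pos 8 'a': at 11
pos 9 'a': at 12
pos 10 'a': at 13  → match P3@[6:10]
pos 11 'b': at 9 ·f  → match P2@[9:11]
pos 12 'b': at 14 ·f
pos 13 'c': at 15  → match P5@[13:13]
pos 14 'c': at 16  → match P1@[12:14],P4@[11:14],P5@[14:14]
pos 15 'a': at 10 ·f
pos 16 'a': at 11
pos 17 'b': at 9 ·f  → match P2@[15:17]
pos 18 'b': at 14 ·f
pos 19 'b': at 14 ·f

Matches: [[1,5],[3,5],[5,0],[6,5],[10,3],[11,2],[13,5],[14,1],[14,4],[14,5],[17,2]]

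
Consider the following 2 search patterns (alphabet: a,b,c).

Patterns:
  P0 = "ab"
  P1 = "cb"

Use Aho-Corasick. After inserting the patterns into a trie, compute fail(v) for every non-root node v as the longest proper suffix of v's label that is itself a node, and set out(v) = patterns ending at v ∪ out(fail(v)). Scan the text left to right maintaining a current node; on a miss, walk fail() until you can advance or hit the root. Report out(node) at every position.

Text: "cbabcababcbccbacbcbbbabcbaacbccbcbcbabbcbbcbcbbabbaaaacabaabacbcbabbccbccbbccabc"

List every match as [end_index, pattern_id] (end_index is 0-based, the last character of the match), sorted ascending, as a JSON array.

Construct AC machine:
Trie nodes:
  n0 'ε': a→1 c→3
  n1 'a': b→2
  n2 'ab': ·  [P0 ends]
  n3 'c': b→4
  n4 'cb': ·  [P1 ends]

BFS fail/out derivation:
  n1('a'): parent n0 fail=0; on 'a' 0 → fail=0;  out ∅∪∅=∅
  n3('c'): parent n0 fail=0; on 'c' 0 → fail=0;  out ∅∪∅=∅
  n2('ab'): parent n1 fail=0; on 'b' 0 → fail=0;  out {0}∪∅={0}
  n4('cb'): parent n3 fail=0; on 'b' 0 → fail=0;  out {1}∪∅={1}

Run:
i=0 'c': node 0→3
i=1 'b': node 3→4  emit P1@[0:1]
i=2 'a': node 4→1 ·f
i=3 'b': node 1→2  emit P0@[2:3]
i=4 'c': node 2→3 ·f
i=5 'a': node 3→1 ·f
i=6 'b': node 1→2  emit P0@[5:6]
i=7 'a': node 2→1 ·f
i=8 'b': node 1→2  emit P0@[7:8]
i=9 'c': node 2→3 ·f
i=10 'b': node 3→4  emit P1@[9:10]
i=11 'c': node 4→3 ·f
i=12 'c': node 3→3 ·f
i=13 'b': node 3→4  emit P1@[12:13]
i=14 'a': node 4→1 ·f
i=15 'c': node 1→3 ·f
i=16 'b': node 3→4  emit P1@[15:16]
i=17 'c': node 4→3 ·f
i=18 'b': node 3→4  emit P1@[17:18]
i=19 'b': node 4→0 ·f
i=20 'b': node 0→0
i=21 'a': node 0→1
i=22 'b': node 1→2  emit P0@[21:22]
i=23 'c': node 2→3 ·f
i=24 'b': node 3→4  emit P1@[23:24]
i=25 'a': node 4→1 ·f
i=26 'a': node 1→1 ·f
i=27 'c': node 1→3 ·f
i=28 'b': node 3→4  emit P1@[27:28]
i=29 'c': node 4→3 ·f
i=30 'c': node 3→3 ·f
i=31 'b': node 3→4  emit P1@[30:31]
i=32 'c': node 4→3 ·f
i=33 'b': node 3→4  emit P1@[32:33]
i=34 'c': node 4→3 ·f
i=35 'b': node 3→4  emit P1@[34:35]
i=36 'a': node 4→1 ·f
i=37 'b': node 1→2  emit P0@[36:37]
i=38 'b': node 2→0 ·f
i=39 'c': node 0→3
i=40 'b': node 3→4  emit P1@[39:40]
i=41 'b': node 4→0 ·f
i=42 'c': node 0→3
i=43 'b': node 3→4  emit P1@[42:43]
i=44 'c': node 4→3 ·f
i=45 'b': node 3→4  emit P1@[44:45]
i=46 'b': node 4→0 ·f
i=47 'a': node 0→1
i=48 'b': node 1→2  emit P0@[47:48]
i=49 'b': node 2→0 ·f
i=50 'a': node 0→1
i=51 'a': node 1→1 ·f
i=52 'a': node 1→1 ·f
i=53 'a': node 1→1 ·f
i=54 'c': node 1→3 ·f
i=55 'a': node 3→1 ·f
i=56 'b': node 1→2  emit P0@[55:56]
i=57 'a': node 2→1 ·f
i=58 'a': node 1→1 ·f
i=59 'b': node 1→2  emit P0@[58:59]
i=60 'a': node 2→1 ·f
i=61 'c': node 1→3 ·f
i=62 'b': node 3→4  emit P1@[61:62]
i=63 'c': node 4→3 ·f
i=64 'b': node 3→4  emit P1@[63:64]
i=65 'a': node 4→1 ·f
i=66 'b': node 1→2  emit P0@[65:66]
i=67 'b': node 2→0 ·f
i=68 'c': node 0→3
i=69 'c': node 3→3 ·f
i=70 'b': node 3→4  emit P1@[69:70]
i=71 'c': node 4→3 ·f
i=72 'c': node 3→3 ·f
i=73 'b': node 3→4  emit P1@[72:73]
i=74 'b': node 4→0 ·f
i=75 'c': node 0→3
i=76 'c': node 3→3 ·f
i=77 'a': node 3→1 ·f
i=78 'b': node 1→2  emit P0@[77:78]
i=79 'c': node 2→3 ·f

Result: [[1,1],[3,0],[6,0],[8,0],[10,1],[13,1],[16,1],[18,1],[22,0],[24,1],[28,1],[31,1],[33,1],[35,1],[37,0],[40,1],[43,1],[45,1],[48,0],[56,0],[59,0],[62,1],[64,1],[66,0],[70,1],[73,1],[78,0]]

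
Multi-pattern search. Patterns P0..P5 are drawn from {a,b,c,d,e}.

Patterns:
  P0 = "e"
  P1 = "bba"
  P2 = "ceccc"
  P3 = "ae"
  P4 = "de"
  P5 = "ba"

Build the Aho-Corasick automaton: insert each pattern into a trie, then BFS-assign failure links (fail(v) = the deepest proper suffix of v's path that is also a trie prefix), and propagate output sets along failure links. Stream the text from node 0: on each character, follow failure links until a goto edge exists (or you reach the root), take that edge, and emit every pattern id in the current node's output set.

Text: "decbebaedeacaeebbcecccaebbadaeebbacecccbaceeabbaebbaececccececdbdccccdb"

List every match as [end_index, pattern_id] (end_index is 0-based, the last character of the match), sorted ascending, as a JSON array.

Build automaton:
Trie (insert patterns):
  n0 'ε': a→10 b→2 c→5 d→12 e→1
  n1 'e': ·  ←P0
  n2 'b': a→14 b→3
  n3 'bb': a→4
  n4 'bba': ·  ←P1
  n5 'c': e→6
  n6 'ce': c→7
  n7 'cec': c→8
  n8 'cecc': c→9
  n9 'ceccc': ·  ←P2
  n10 'a': e→11
  n11 'ae': ·  ←P3
  n12 'd': e→13
  n13 'de': ·  ←P4
  n14 'ba': ·  ←P5

BFS fail/out derivation:
  n1('e'): parent n0 fail=0; on 'e' 0 → fail=0;  out {0}∪∅={0}
  n2('b'): parent n0 fail=0; on 'b' 0 → fail=0;  out ∅∪∅=∅
  n5('c'): parent n0 fail=0; on 'c' 0 → fail=0;  out ∅∪∅=∅
  n10('a'): parent n0 fail=0; on 'a' 0 → fail=0;  out ∅∪∅=∅
  n12('d'): parent n0 fail=0; on 'd' 0 → fail=0;  out ∅∪∅=∅
  n3('bb'): parent n2 fail=0; on 'b' 0 → fail=2;  out ∅∪∅=∅
  n6('ce'): parent n5 fail=0; on 'e' 0 → fail=1;  out ∅∪{0}={0}
  n11('ae'): parent n10 fail=0; on 'e' 0 → fail=1;  out {3}∪{0}={0,3}
  n13('de'): parent n12 fail=0; on 'e' 0 → fail=1;  out {4}∪{0}={0,4}
  n14('ba'): parent n2 fail=0; on 'a' 0 → fail=10;  out {5}∪∅={5}
  n4('bba'): parent n3 fail=2; on 'a' 2 → fail=14;  out {1}∪{5}={1,5}
  n7('cec'): parent n6 fail=1; on 'c' 1→0 → fail=5;  out ∅∪∅=∅
  n8('cecc'): parent n7 fail=5; on 'c' 5→0 → fail=5;  out ∅∪∅=∅
  n9('ceccc'): parent n8 fail=5; on 'c' 5→0 → fail=5;  out {2}∪∅={2}

Text stream:
pos 0 'd': at 12
pos 1 'e': at 13  ** P0@[1:1],P4@[0:1]
pos 2 'c': at 5 (via fail)
pos 3 'b': at 2 (via fail)
pos 4 'e': at 1 (via fail)  ** P0@[4:4]
pos 5 'b': at 2 (via fail)
pos 6 'a': at 14  ** P5@[5:6]
pos 7 'e': at 11 (via fail)  ** P0@[7:7],P3@[6:7]
pos 8 'd': at 12 (via fail)
pos 9 'e': at 13  ** P0@[9:9],P4@[8:9]
pos 10 'a': at 10 (via fail)
pos 11 'c': at 5 (via fail)
pos 12 'a': at 10 (via fail)
pos 13 'e': at 11  ** P0@[13:13],P3@[12:13]
pos 14 'e': at 1 (via fail)  ** P0@[14:14]
pos 15 'b': at 2 (via fail)
pos 16 'b': at 3
pos 17 'c': at 5 (via fail)
pos 18 'e': at 6  ** P0@[18:18]
pos 19 'c': at 7
pos 20 'c': at 8
pos 21 'c': at 9  ** P2@[17:21]
pos 22 'a': at 10 (via fail)
pos 23 'e': at 11  ** P0@[23:23],P3@[22:23]
pos 24 'b': at 2 (via fail)
pos 25 'b': at 3
pos 26 'a': at 4  ** P1@[24:26],P5@[25:26]
pos 27 'd': at 12 (via fail)
pos 28 'a': at 10 (via fail)
pos 29 'e': at 11  ** P0@[29:29],P3@[28:29]
pos 30 'e': at 1 (via fail)  ** P0@[30:30]
pos 31 'b': at 2 (via fail)
pos 32 'b': at 3
pos 33 'a': at 4  ** P1@[31:33],P5@[32:33]
pos 34 'c': at 5 (via fail)
pos 35 'e': at 6  ** P0@[35:35]
pos 36 'c': at 7
pos 37 'c': at 8
pos 38 'c': at 9  ** P2@[34:38]
pos 39 'b': at 2 (via fail)
pos 40 'a': at 14  ** P5@[39:40]
pos 41 'c': at 5 (via fail)
pos 42 'e': at 6  ** P0@[42:42]
pos 43 'e': at 1 (via fail)  ** P0@[43:43]
pos 44 'a': at 10 (via fail)
pos 45 'b': at 2 (via fail)
pos 46 'b': at 3
pos 47 'a': at 4  ** P1@[45:47],P5@[46:47]
pos 48 'e': at 11 (via fail)  ** P0@[48:48],P3@[47:48]
pos 49 'b': at 2 (via fail)
pos 50 'b': at 3
pos 51 'a': at 4  ** P1@[49:51],P5@[50:51]
pos 52 'e': at 11 (via fail)  ** P0@[52:52],P3@[51:52]
pos 53 'c': at 5 (via fail)
pos 54 'e': at 6  ** P0@[54:54]
pos 55 'c': at 7
pos 56 'c': at 8
pos 57 'c': at 9  ** P2@[53:57]
pos 58 'e': at 6 (via fail)  ** P0@[58:58]
pos 59 'c': at 7
pos 60 'e': at 6 (via fail)  ** P0@[60:60]
pos 61 'c': at 7
pos 62 'd': at 12 (via fail)
pos 63 'b': at 2 (via fail)
pos 64 'd': at 12 (via fail)
pos 65 'c': at 5 (via fail)
pos 66 'c': at 5 (via fail)
pos 67 'c': at 5 (via fail)
pos 68 'c': at 5 (via fail)
pos 69 'd': at 12 (via fail)
pos 70 'b': at 2 (via fail)

Result: [[1,0],[1,4],[4,0],[6,5],[7,0],[7,3],[9,0],[9,4],[13,0],[13,3],[14,0],[18,0],[21,2],[23,0],[23,3],[26,1],[26,5],[29,0],[29,3],[30,0],[33,1],[33,5],[35,0],[38,2],[40,5],[42,0],[43,0],[47,1],[47,5],[48,0],[48,3],[51,1],[51,5],[52,0],[52,3],[54,0],[57,2],[58,0],[60,0]]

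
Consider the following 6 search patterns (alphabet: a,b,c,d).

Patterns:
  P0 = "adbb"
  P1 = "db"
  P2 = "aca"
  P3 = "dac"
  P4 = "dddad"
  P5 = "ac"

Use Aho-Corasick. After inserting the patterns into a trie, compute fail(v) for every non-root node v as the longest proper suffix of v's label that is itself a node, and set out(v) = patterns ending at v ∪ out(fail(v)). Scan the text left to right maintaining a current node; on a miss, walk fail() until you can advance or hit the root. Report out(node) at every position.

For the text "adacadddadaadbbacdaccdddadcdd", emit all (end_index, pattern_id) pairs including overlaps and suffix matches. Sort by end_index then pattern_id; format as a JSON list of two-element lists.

Build:
Trie (insert patterns):
  n0 'ε': a→1 d→5
  n1 'a': c→7 d→2
  n2 'ad': b→3
  n3 'adb': b→4
  n4 'adbb': ·  ←P0
  n5 'd': a→9 b→6 d→11
  n6 'db': ·  ←P1
  n7 'ac': a→8  ←P5
  n8 'aca': ·  ←P2
  n9 'da': c→10
  n10 'dac': ·  ←P3
  n11 'dd': d→12
  n12 'ddd': a→13
  n13 'ddda': d→14
  n14 'dddad': ·  ←P4

Failure links (BFS by depth):
  fail(1) 'a': from fail(0)=0 chase 'a': 0 ⇒ 0;  out=∅∪out(0)=∅
  fail(5) 'd': from fail(0)=0 chase 'd': 0 ⇒ 0;  out=∅∪out(0)=∅
  fail(2) 'ad': from fail(1)=0 chase 'd': 0 ⇒ 5;  out=∅∪out(5)=∅
  fail(6) 'db': from fail(5)=0 chase 'b': 0 ⇒ 0;  out={1}∪out(0)={1}
  fail(7) 'ac': from fail(1)=0 chase 'c': 0 ⇒ 0;  out={5}∪out(0)={5}
  fail(9) 'da': from fail(5)=0 chase 'a': 0 ⇒ 1;  out=∅∪out(1)=∅
  fail(11) 'dd': from fail(5)=0 chase 'd': 0 ⇒ 5;  out=∅∪out(5)=∅
  fail(3) 'adb': from fail(2)=5 chase 'b': 5 ⇒ 6;  out=∅∪out(6)={1}
  fail(8) 'aca': from fail(7)=0 chase 'a': 0 ⇒ 1;  out={2}∪out(1)={2}
  fail(10) 'dac': from fail(9)=1 chase 'c': 1 ⇒ 7;  out={3}∪out(7)={3,5}
  fail(12) 'ddd': from fail(11)=5 chase 'd': 5 ⇒ 11;  out=∅∪out(11)=∅
  fail(4) 'adbb': from fail(3)=6 chase 'b': 6→0 ⇒ 0;  out={0}∪out(0)={0}
  fail(13) 'ddda': from fail(12)=11 chase 'a': 11→5 ⇒ 9;  out=∅∪out(9)=∅
  fail(14) 'dddad': from fail(13)=9 chase 'd': 9→1 ⇒ 2;  out={4}∪out(2)={4}

Run:
pos 0 'a': at 1
pos 1 'd': at 2
pos 2 'a': at 9 (via fail)
pos 3 'c': at 10  ** P3@[1:3],P5@[2:3]
pos 4 'a': at 8 (via fail)  ** P2@[2:4]
pos 5 'd': at 2 (via fail)
pos 6 'd': at 11 (via fail)
pos 7 'd': at 12
pos 8 'a': at 13
pos 9 'd': at 14  ** P4@[5:9]
pos 10 'a': at 9 (via fail)
pos 11 'a': at 1 (via fail)
pos 12 'd': at 2
pos 13 'b': at 3  ** P1@[12:13]
pos 14 'b': at 4  ** P0@[11:14]
pos 15 'a': at 1 (via fail)
pos 16 'c': at 7  ** P5@[15:16]
pos 17 'd': at 5 (via fail)
pos 18 'a': at 9
pos 19 'c': at 10  ** P3@[17:19],P5@[18:19]
pos 20 'c': at 0 (via fail)
pos 21 'd': at 5
pos 22 'd': at 11
pos 23 'd': at 12
pos 24 'a': at 13
pos 25 'd': at 14  ** P4@[21:25]
pos 26 'c': at 0 (via fail)
pos 27 'd': at 5
pos 28 'd': at 11

Matches: [[3,3],[3,5],[4,2],[9,4],[13,1],[14,0],[16,5],[19,3],[19,5],[25,4]]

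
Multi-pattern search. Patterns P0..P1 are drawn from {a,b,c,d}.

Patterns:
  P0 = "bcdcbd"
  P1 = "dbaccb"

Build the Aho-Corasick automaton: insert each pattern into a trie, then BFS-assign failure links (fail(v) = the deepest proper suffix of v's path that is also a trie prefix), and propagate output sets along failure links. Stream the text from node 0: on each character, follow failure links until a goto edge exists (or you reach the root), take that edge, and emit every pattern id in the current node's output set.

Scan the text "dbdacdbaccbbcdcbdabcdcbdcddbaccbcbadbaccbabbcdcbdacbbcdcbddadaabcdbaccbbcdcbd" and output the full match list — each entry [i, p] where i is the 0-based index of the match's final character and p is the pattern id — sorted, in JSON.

Construct AC machine:
Trie (insert patterns):
  n0 'ε': b→1 d→7
  n1 'b': c→2
  n2 'bc': d→3
  n3 'bcd': c→4
  n4 'bcdc': b→5
  n5 'bcdcb': d→6
  n6 'bcdcbd': ·  ←P0
  n7 'd': b→8
  n8 'db': a→9
  n9 'dba': c→10
  n10 'dbac': c→11
  n11 'dbacc': b→12
  n12 'dbaccb': ·  ←P1

Failure links (BFS by depth):
  n1('b'): parent n0 fail=0; on 'b' 0 → fail=0;  out ∅∪∅=∅
  n7('d'): parent n0 fail=0; on 'd' 0 → fail=0;  out ∅∪∅=∅
  n2('bc'): parent n1 fail=0; on 'c' 0 → fail=0;  out ∅∪∅=∅
  n8('db'): parent n7 fail=0; on 'b' 0 → fail=1;  out ∅∪∅=∅
  n3('bcd'): parent n2 fail=0; on 'd' 0 → fail=7;  out ∅∪∅=∅
  n9('dba'): parent n8 fail=1; on 'a' 1→0 → fail=0;  out ∅∪∅=∅
  n4('bcdc'): parent n3 fail=7; on 'c' 7→0 → fail=0;  out ∅∪∅=∅
  n10('dbac'): parent n9 fail=0; on 'c' 0 → fail=0;  out ∅∪∅=∅
  n5('bcdcb'): parent n4 fail=0; on 'b' 0 → fail=1;  out ∅∪∅=∅
  n11('dbacc'): parent n10 fail=0; on 'c' 0 → fail=0;  out ∅∪∅=∅
  n6('bcdcbd'): parent n5 fail=1; on 'd' 1→0 → fail=7;  out {0}∪∅={0}
  n12('dbaccb'): parent n11 fail=0; on 'b' 0 → fail=1;  out {1}∪∅={1}

Text stream:
pos 0 'd': at 7
pos 1 'b': at 8
pos 2 'd': at 7 (fail-walked)
pos 3 'a': at 0 (fail-walked)
pos 4 'c': at 0
pos 5 'd': at 7
pos 6 'b': at 8
pos 7 'a': at 9
pos 8 'c': at 10
pos 9 'c': at 11
pos 10 'b': at 12  → match P1@[5:10]
pos 11 'b': at 1 (fail-walked)
pos 12 'c': at 2
pos 13 'd': at 3
pos 14 'c': at 4
pos 15 'b': at 5
pos 16 'd': at 6  → match P0@[11:16]
pos 17 'a': at 0 (fail-walked)
pos 18 'b': at 1
pos 19 'c': at 2
pos 20 'd': at 3
pos 21 'c': at 4
pos 22 'b': at 5
pos 23 'd': at 6  → match P0@[18:23]
pos 24 'c': at 0 (fail-walked)
pos 25 'd': at 7
pos 26 'd': at 7 (fail-walked)
pos 27 'b': at 8
pos 28 'a': at 9
pos 29 'c': at 10
pos 30 'c': at 11
pos 31 'b': at 12  → match P1@[26:31]
pos 32 'c': at 2 (fail-walked)
pos 33 'b': at 1 (fail-walked)
pos 34 'a': at 0 (fail-walked)
pos 35 'd': at 7
pos 36 'b': at 8
pos 37 'a': at 9
pos 38 'c': at 10
pos 39 'c': at 11
pos 40 'b': at 12  → match P1@[35:40]
pos 41 'a': at 0 (fail-walked)
pos 42 'b': at 1
pos 43 'b': at 1 (fail-walked)
pos 44 'c': at 2
pos 45 'd': at 3
pos 46 'c': at 4
pos 47 'b': at 5
pos 48 'd': at 6  → match P0@[43:48]
pos 49 'a': at 0 (fail-walked)
pos 50 'c': at 0
pos 51 'b': at 1
pos 52 'b': at 1 (fail-walked)
pos 53 'c': at 2
pos 54 'd': at 3
pos 55 'c': at 4
pos 56 'b': at 5
pos 57 'd': at 6  → match P0@[52:57]
pos 58 'd': at 7 (fail-walked)
pos 59 'a': at 0 (fail-walked)
pos 60 'd': at 7
pos 61 'a': at 0 (fail-walked)
pos 62 'a': at 0
pos 63 'b': at 1
pos 64 'c': at 2
pos 65 'd': at 3
pos 66 'b': at 8 (fail-walked)
pos 67 'a': at 9
pos 68 'c': at 10
pos 69 'c': at 11
pos 70 'b': at 12  → match P1@[65:70]
pos 71 'b': at 1 (fail-walked)
pos 72 'c': at 2
pos 73 'd': at 3
pos 74 'c': at 4
pos 75 'b': at 5
pos 76 'd': at 6  → match P0@[71:76]

Matches: [[10,1],[16,0],[23,0],[31,1],[40,1],[48,0],[57,0],[70,1],[76,0]]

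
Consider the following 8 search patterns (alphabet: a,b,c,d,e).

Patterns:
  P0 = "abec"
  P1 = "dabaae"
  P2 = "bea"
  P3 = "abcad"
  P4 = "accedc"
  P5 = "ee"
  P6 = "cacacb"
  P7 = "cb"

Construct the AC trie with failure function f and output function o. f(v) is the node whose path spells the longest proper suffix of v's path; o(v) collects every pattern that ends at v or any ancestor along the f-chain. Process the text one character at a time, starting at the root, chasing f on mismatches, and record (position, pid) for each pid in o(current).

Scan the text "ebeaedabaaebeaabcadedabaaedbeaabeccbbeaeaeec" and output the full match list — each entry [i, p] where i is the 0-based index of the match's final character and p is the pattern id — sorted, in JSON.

Build automaton:
Trie nodes:
  n0 'ε': a→1 b→11 c→24 d→5 e→22
  n1 'a': b→2 c→17
  n2 'ab': c→14 e→3
  n3 'abe': c→4
  n4 'abec': ·  ←P0
  n5 'd': a→6
  n6 'da': b→7
  n7 'dab': a→8
  n8 'daba': a→9
  n9 'dabaa': e→10
  n10 'dabaae': ·  ←P1
  n11 'b': e→12
  n12 'be': a→13
  n13 'bea': ·  ←P2
  n14 'abc': a→15
  n15 'abca': d→16
  n16 'abcad': ·  ←P3
  n17 'ac': c→18
  n18 'acc': e→19
  n19 'acce': d→20
  n20 'acced': c→21
  n21 'accedc': ·  ←P4
  n22 'e': e→23
  n23 'ee': ·  ←P5
  n24 'c': a→25 b→30
  n25 'ca': c→26
  n26 'cac': a→27
  n27 'caca': c→28
  n28 'cacac': b→29
  n29 'cacacb': ·  ←P6
  n30 'cb': ·  ←P7

Failure links (BFS by depth):
  fail(1) 'a': from fail(0)=0 chase 'a': 0 ⇒ 0;  out=∅∪out(0)=∅
  fail(5) 'd': from fail(0)=0 chase 'd': 0 ⇒ 0;  out=∅∪out(0)=∅
  fail(11) 'b': from fail(0)=0 chase 'b': 0 ⇒ 0;  out=∅∪out(0)=∅
  fail(22) 'e': from fail(0)=0 chase 'e': 0 ⇒ 0;  out=∅∪out(0)=∅
  fail(24) 'c': from fail(0)=0 chase 'c': 0 ⇒ 0;  out=∅∪out(0)=∅
  fail(2) 'ab': from fail(1)=0 chase 'b': 0 ⇒ 11;  out=∅∪out(11)=∅
  fail(6) 'da': from fail(5)=0 chase 'a': 0 ⇒ 1;  out=∅∪out(1)=∅
  fail(12) 'be': from fail(11)=0 chase 'e': 0 ⇒ 22;  out=∅∪out(22)=∅
  fail(17) 'ac': from fail(1)=0 chase 'c': 0 ⇒ 24;  out=∅∪out(24)=∅
  fail(23) 'ee': from fail(22)=0 chase 'e': 0 ⇒ 22;  out={5}∪out(22)={5}
  fail(25) 'ca': from fail(24)=0 chase 'a': 0 ⇒ 1;  out=∅∪out(1)=∅
  fail(30) 'cb': from fail(24)=0 chase 'b': 0 ⇒ 11;  out={7}∪out(11)={7}
  fail(3) 'abe': from fail(2)=11 chase 'e': 11 ⇒ 12;  out=∅∪out(12)=∅
  fail(7) 'dab': from fail(6)=1 chase 'b': 1 ⇒ 2;  out=∅∪out(2)=∅
  fail(13) 'bea': from fail(12)=22 chase 'a': 22→0 ⇒ 1;  out={2}∪out(1)={2}
  fail(14) 'abc': from fail(2)=11 chase 'c': 11→0 ⇒ 24;  out=∅∪out(24)=∅
  fail(18) 'acc': from fail(17)=24 chase 'c': 24→0 ⇒ 24;  out=∅∪out(24)=∅
  fail(26) 'cac': from fail(25)=1 chase 'c': 1 ⇒ 17;  out=∅∪out(17)=∅
  fail(4) 'abec': from fail(3)=12 chase 'c': 12→22→0 ⇒ 24;  out={0}∪out(24)={0}
  fail(8) 'daba': from fail(7)=2 chase 'a': 2→11→0 ⇒ 1;  out=∅∪out(1)=∅
  fail(15) 'abca': from fail(14)=24 chase 'a': 24 ⇒ 25;  out=∅∪out(25)=∅
  fail(19) 'acce': from fail(18)=24 chase 'e': 24→0 ⇒ 22;  out=∅∪out(22)=∅
  fail(27) 'caca': from fail(26)=17 chase 'a': 17→24 ⇒ 25;  out=∅∪out(25)=∅
  fail(9) 'dabaa': from fail(8)=1 chase 'a': 1→0 ⇒ 1;  out=∅∪out(1)=∅
  fail(16) 'abcad': from fail(15)=25 chase 'd': 25→1→0 ⇒ 5;  out={3}∪out(5)={3}
  fail(20) 'acced': from fail(19)=22 chase 'd': 22→0 ⇒ 5;  out=∅∪out(5)=∅
  fail(28) 'cacac': from fail(27)=25 chase 'c': 25 ⇒ 26;  out=∅∪out(26)=∅
  fail(10) 'dabaae': from fail(9)=1 chase 'e': 1→0 ⇒ 22;  out={1}∪out(22)={1}
  fail(21) 'accedc': from fail(20)=5 chase 'c': 5→0 ⇒ 24;  out={4}∪out(24)={4}
  fail(29) 'cacacb': from fail(28)=26 chase 'b': 26→17→24 ⇒ 30;  out={6}∪out(30)={6,7}

Text stream:
[0] read 'e'  n0⇒n22
[1] read 'b'  n22⇒n11 (fail-walked)
[2] read 'e'  n11⇒n12
[3] read 'a'  n12⇒n13  ** P2@[1:3]
[4] read 'e'  n13⇒n22 (fail-walked)
[5] read 'd'  n22⇒n5 (fail-walked)
[6] read 'a'  n5⇒n6
[7] read 'b'  n6⇒n7
[8] read 'a'  n7⇒n8
[9] read 'a'  n8⇒n9
[10] read 'e'  n9⇒n10  ** P1@[5:10]
[11] read 'b'  n10⇒n11 (fail-walked)
[12] read 'e'  n11⇒n12
[13] read 'a'  n12⇒n13  ** P2@[11:13]
[14] read 'a'  n13⇒n1 (fail-walked)
[15] read 'b'  n1⇒n2
[16] read 'c'  n2⇒n14
[17] read 'a'  n14⇒n15
[18] read 'd'  n15⇒n16  ** P3@[14:18]
[19] read 'e'  n16⇒n22 (fail-walked)
[20] read 'd'  n22⇒n5 (fail-walked)
[21] read 'a'  n5⇒n6
[22] read 'b'  n6⇒n7
[23] read 'a'  n7⇒n8
[24] read 'a'  n8⇒n9
[25] read 'e'  n9⇒n10  ** P1@[20:25]
[26] read 'd'  n10⇒n5 (fail-walked)
[27] read 'b'  n5⇒n11 (fail-walked)
[28] read 'e'  n11⇒n12
[29] read 'a'  n12⇒n13  ** P2@[27:29]
[30] read 'a'  n13⇒n1 (fail-walked)
[31] read 'b'  n1⇒n2
[32] read 'e'  n2⇒n3
[33] read 'c'  n3⇒n4  ** P0@[30:33]
[34] read 'c'  n4⇒n24 (fail-walked)
[35] read 'b'  n24⇒n30  ** P7@[34:35]
[36] read 'b'  n30⇒n11 (fail-walked)
[37] read 'e'  n11⇒n12
[38] read 'a'  n12⇒n13  ** P2@[36:38]
[39] read 'e'  n13⇒n22 (fail-walked)
[40] read 'a'  n22⇒n1 (fail-walked)
[41] read 'e'  n1⇒n22 (fail-walked)
[42] read 'e'  n22⇒n23  ** P5@[41:42]
[43] read 'c'  n23⇒n24 (fail-walked)

All matches (sorted): [[3,2],[10,1],[13,2],[18,3],[25,1],[29,2],[33,0],[35,7],[38,2],[42,5]]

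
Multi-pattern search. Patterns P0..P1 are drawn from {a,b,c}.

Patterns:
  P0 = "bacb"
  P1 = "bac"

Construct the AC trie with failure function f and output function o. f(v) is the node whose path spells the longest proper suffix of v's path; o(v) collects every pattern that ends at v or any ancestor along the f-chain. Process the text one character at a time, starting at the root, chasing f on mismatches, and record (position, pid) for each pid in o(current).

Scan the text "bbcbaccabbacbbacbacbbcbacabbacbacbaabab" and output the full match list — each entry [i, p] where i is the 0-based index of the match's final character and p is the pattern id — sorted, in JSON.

Construct AC machine:
Trie nodes:
  n0 'ε': b→1
  n1 'b': a→2
  n2 'ba': c→3
  n3 'bac': b→4  [P1 ends]
  n4 'bacb': ·  [P0 ends]

BFS fail/out derivation:
  n1('b'): parent n0 fail=0; on 'b' 0 → fail=0;  out ∅∪∅=∅
  n2('ba'): parent n1 fail=0; on 'a' 0 → fail=0;  out ∅∪∅=∅
  n3('bac'): parent n2 fail=0; on 'c' 0 → fail=0;  out {1}∪∅={1}
  n4('bacb'): parent n3 fail=0; on 'b' 0 → fail=1;  out {0}∪∅={0}

Text stream:
pos 0 'b': at 1
pos 1 'b': at 1 (via fail)
pos 2 'c': at 0 (via fail)
pos 3 'b': at 1
pos 4 'a': at 2
pos 5 'c': at 3  ** P1@[3:5]
pos 6 'c': at 0 (via fail)
pos 7 'a': at 0
pos 8 'b': at 1
pos 9 'b': at 1 (via fail)
pos 10 'a': at 2
pos 11 'c': at 3  ** P1@[9:11]
pos 12 'b': at 4  ** P0@[9:12]
pos 13 'b': at 1 (via fail)
pos 14 'a': at 2
pos 15 'c': at 3  ** P1@[13:15]
pos 16 'b': at 4  ** P0@[13:16]
pos 17 'a': at 2 (via fail)
pos 18 'c': at 3  ** P1@[16:18]
pos 19 'b': at 4  ** P0@[16:19]
pos 20 'b': at 1 (via fail)
pos 21 'c': at 0 (via fail)
pos 22 'b': at 1
pos 23 'a': at 2
pos 24 'c': at 3  ** P1@[22:24]
pos 25 'a': at 0 (via fail)
pos 26 'b': at 1
pos 27 'b': at 1 (via fail)
pos 28 'a': at 2
pos 29 'c': at 3  ** P1@[27:29]
pos 30 'b': at 4  ** P0@[27:30]
pos 31 'a': at 2 (via fail)
pos 32 'c': at 3  ** P1@[30:32]
pos 33 'b': at 4  ** P0@[30:33]
pos 34 'a': at 2 (via fail)
pos 35 'a': at 0 (via fail)
pos 36 'b': at 1
pos 37 'a': at 2
pos 38 'b': at 1 (via fail)

Result: [[5,1],[11,1],[12,0],[15,1],[16,0],[18,1],[19,0],[24,1],[29,1],[30,0],[32,1],[33,0]]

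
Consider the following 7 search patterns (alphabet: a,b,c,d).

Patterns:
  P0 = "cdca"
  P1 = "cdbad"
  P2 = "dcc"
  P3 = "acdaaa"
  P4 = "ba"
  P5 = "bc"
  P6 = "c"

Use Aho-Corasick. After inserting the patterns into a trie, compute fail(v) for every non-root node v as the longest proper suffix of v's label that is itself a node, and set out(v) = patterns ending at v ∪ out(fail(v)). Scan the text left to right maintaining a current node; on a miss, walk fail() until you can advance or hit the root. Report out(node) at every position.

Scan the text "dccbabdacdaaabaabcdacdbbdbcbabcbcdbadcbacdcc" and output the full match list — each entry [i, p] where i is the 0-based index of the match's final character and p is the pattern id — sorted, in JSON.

Build:
Trie nodes:
  n0 'ε': a→11 b→17 c→1 d→8
  n1 'c': d→2  ←P6
  n2 'cd': b→5 c→3
  n3 'cdc': a→4
  n4 'cdca': ·  ←P0
  n5 'cdb': a→6
  n6 'cdba': d→7
  n7 'cdbad': ·  ←P1
  n8 'd': c→9
  n9 'dc': c→10
  n10 'dcc': ·  ←P2
  n11 'a': c→12
  n12 'ac': d→13
  n13 'acd': a→14
  n14 'acda': a→15
  n15 'acdaa': a→16
  n16 'acdaaa': ·  ←P3
  n17 'b': a→18 c→19
  n18 'ba': ·  ←P4
  n19 'bc': ·  ←P5

BFS fail/out derivation:
  fail(1) 'c': from fail(0)=0 chase 'c': 0 ⇒ 0;  out={6}∪out(0)={6}
  fail(8) 'd': from fail(0)=0 chase 'd': 0 ⇒ 0;  out=∅∪out(0)=∅
  fail(11) 'a': from fail(0)=0 chase 'a': 0 ⇒ 0;  out=∅∪out(0)=∅
  fail(17) 'b': from fail(0)=0 chase 'b': 0 ⇒ 0;  out=∅∪out(0)=∅
  fail(2) 'cd': from fail(1)=0 chase 'd': 0 ⇒ 8;  out=∅∪out(8)=∅
  fail(9) 'dc': from fail(8)=0 chase 'c': 0 ⇒ 1;  out=∅∪out(1)={6}
  fail(12) 'ac': from fail(11)=0 chase 'c': 0 ⇒ 1;  out=∅∪out(1)={6}
  fail(18) 'ba': from fail(17)=0 chase 'a': 0 ⇒ 11;  out={4}∪out(11)={4}
  fail(19) 'bc': from fail(17)=0 chase 'c': 0 ⇒ 1;  out={5}∪out(1)={5,6}
  fail(3) 'cdc': from fail(2)=8 chase 'c': 8 ⇒ 9;  out=∅∪out(9)={6}
  fail(5) 'cdb': from fail(2)=8 chase 'b': 8→0 ⇒ 17;  out=∅∪out(17)=∅
  fail(10) 'dcc': from fail(9)=1 chase 'c': 1→0 ⇒ 1;  out={2}∪out(1)={2,6}
  fail(13) 'acd': from fail(12)=1 chase 'd': 1 ⇒ 2;  out=∅∪out(2)=∅
  fail(4) 'cdca': from fail(3)=9 chase 'a': 9→1→0 ⇒ 11;  out={0}∪out(11)={0}
  fail(6) 'cdba': from fail(5)=17 chase 'a': 17 ⇒ 18;  out=∅∪out(18)={4}
  fail(14) 'acda': from fail(13)=2 chase 'a': 2→8→0 ⇒ 11;  out=∅∪out(11)=∅
  fail(7) 'cdbad': from fail(6)=18 chase 'd': 18→11→0 ⇒ 8;  out={1}∪out(8)={1}
  fail(15) 'acdaa': from fail(14)=11 chase 'a': 11→0 ⇒ 11;  out=∅∪out(11)=∅
  fail(16) 'acdaaa': from fail(15)=11 chase 'a': 11→0 ⇒ 11;  out={3}∪out(11)={3}

Text stream:
i=0 'd': node 0→8
i=1 'c': node 8→9  → match P6@[1:1]
i=2 'c': node 9→10  → match P2@[0:2],P6@[2:2]
i=3 'b': node 10→17 ·f
i=4 'a': node 17→18  → match P4@[3:4]
i=5 'b': node 18→17 ·f
i=6 'd': node 17→8 ·f
i=7 'a': node 8→11 ·f
i=8 'c': node 11→12  → match P6@[8:8]
i=9 'd': node 12→13
i=10 'a': node 13→14
i=11 'a': node 14→15
i=12 'a': node 15→16  → match P3@[7:12]
i=13 'b': node 16→17 ·f
i=14 'a': node 17→18  → match P4@[13:14]
i=15 'a': node 18→11 ·f
i=16 'b': node 11→17 ·f
i=17 'c': node 17→19  → match P5@[16:17],P6@[17:17]
i=18 'd': node 19→2 ·f
i=19 'a': node 2→11 ·f
i=20 'c': node 11→12  → match P6@[20:20]
i=21 'd': node 12→13
i=22 'b': node 13→5 ·f
i=23 'b': node 5→17 ·f
i=24 'd': node 17→8 ·f
i=25 'b': node 8→17 ·f
i=26 'c': node 17→19  → match P5@[25:26],P6@[26:26]
i=27 'b': node 19→17 ·f
i=28 'a': node 17→18  → match P4@[27:28]
i=29 'b': node 18→17 ·f
i=30 'c': node 17→19  → match P5@[29:30],P6@[30:30]
i=31 'b': node 19→17 ·f
i=32 'c': node 17→19  → match P5@[31:32],P6@[32:32]
i=33 'd': node 19→2 ·f
i=34 'b': node 2→5
i=35 'a': node 5→6  → match P4@[34:35]
i=36 'd': node 6→7  → match P1@[32:36]
i=37 'c': node 7→9 ·f  → match P6@[37:37]
i=38 'b': node 9→17 ·f
i=39 'a': node 17→18  → match P4@[38:39]
i=40 'c': node 18→12 ·f  → match P6@[40:40]
i=41 'd': node 12→13
i=42 'c': node 13→3 ·f  → match P6@[42:42]
i=43 'c': node 3→10 ·f  → match P2@[41:43],P6@[43:43]

All matches (sorted): [[1,6],[2,2],[2,6],[4,4],[8,6],[12,3],[14,4],[17,5],[17,6],[20,6],[26,5],[26,6],[28,4],[30,5],[30,6],[32,5],[32,6],[35,4],[36,1],[37,6],[39,4],[40,6],[42,6],[43,2],[43,6]]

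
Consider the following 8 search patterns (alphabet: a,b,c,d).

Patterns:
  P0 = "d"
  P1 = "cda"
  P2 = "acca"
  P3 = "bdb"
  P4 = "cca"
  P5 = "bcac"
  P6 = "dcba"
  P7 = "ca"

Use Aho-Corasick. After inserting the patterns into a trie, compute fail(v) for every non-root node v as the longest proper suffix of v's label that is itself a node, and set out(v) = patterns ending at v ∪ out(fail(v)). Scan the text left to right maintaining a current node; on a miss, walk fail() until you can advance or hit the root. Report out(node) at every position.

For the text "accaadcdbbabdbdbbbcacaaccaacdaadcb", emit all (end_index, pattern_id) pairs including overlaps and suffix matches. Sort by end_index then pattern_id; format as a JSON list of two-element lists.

Build automaton:
Trie (insert patterns):
  n0 'ε': a→5 b→9 c→2 d→1
  n1 'd': c→17  ←P0
  n2 'c': a→20 c→12 d→3
  n3 'cd': a→4
  n4 'cda': ·  ←P1
  n5 'a': c→6
  n6 'ac': c→7
  n7 'acc': a→8
  n8 'acca': ·  ←P2
  n9 'b': c→14 d→10
  n10 'bd': b→11
  n11 'bdb': ·  ←P3
  n12 'cc': a→13
  n13 'cca': ·  ←P4
  n14 'bc': a→15
  n15 'bca': c→16
  n16 'bcac': ·  ←P5
  n17 'dc': b→18
  n18 'dcb': a→19
  n19 'dcba': ·  ←P6
  n20 'ca': ·  ←P7

BFS fail/out derivation:
  n1('d'): parent n0 fail=0; on 'd' 0 → fail=0;  out {0}∪∅={0}
  n2('c'): parent n0 fail=0; on 'c' 0 → fail=0;  out ∅∪∅=∅
  n5('a'): parent n0 fail=0; on 'a' 0 → fail=0;  out ∅∪∅=∅
  n9('b'): parent n0 fail=0; on 'b' 0 → fail=0;  out ∅∪∅=∅
  n3('cd'): parent n2 fail=0; on 'd' 0 → fail=1;  out ∅∪{0}={0}
  n6('ac'): parent n5 fail=0; on 'c' 0 → fail=2;  out ∅∪∅=∅
  n10('bd'): parent n9 fail=0; on 'd' 0 → fail=1;  out ∅∪{0}={0}
  n12('cc'): parent n2 fail=0; on 'c' 0 → fail=2;  out ∅∪∅=∅
  n14('bc'): parent n9 fail=0; on 'c' 0 → fail=2;  out ∅∪∅=∅
  n17('dc'): parent n1 fail=0; on 'c' 0 → fail=2;  out ∅∪∅=∅
  n20('ca'): parent n2 fail=0; on 'a' 0 → fail=5;  out {7}∪∅={7}
  n4('cda'): parent n3 fail=1; on 'a' 1→0 → fail=5;  out {1}∪∅={1}
  n7('acc'): parent n6 fail=2; on 'c' 2 → fail=12;  out ∅∪∅=∅
  n11('bdb'): parent n10 fail=1; on 'b' 1→0 → fail=9;  out {3}∪∅={3}
  n13('cca'): parent n12 fail=2; on 'a' 2 → fail=20;  out {4}∪{7}={4,7}
  n15('bca'): parent n14 fail=2; on 'a' 2 → fail=20;  out ∅∪{7}={7}
  n18('dcb'): parent n17 fail=2; on 'b' 2→0 → fail=9;  out ∅∪∅=∅
  n8('acca'): parent n7 fail=12; on 'a' 12 → fail=13;  out {2}∪{4,7}={2,4,7}
  n16('bcac'): parent n15 fail=20; on 'c' 20→5 → fail=6;  out {5}∪∅={5}
  n19('dcba'): parent n18 fail=9; on 'a' 9→0 → fail=5;  out {6}∪∅={6}

Run:
[0] read 'a'  n0⇒n5
[1] read 'c'  n5⇒n6
[2] read 'c'  n6⇒n7
[3] read 'a'  n7⇒n8  emit P2@[0:3],P4@[1:3],P7@[2:3]
[4] read 'a'  n8⇒n5 (via fail)
[5] read 'd'  n5⇒n1 (via fail)  emit P0@[5:5]
[6] read 'c'  n1⇒n17
[7] read 'd'  n17⇒n3 (via fail)  emit P0@[7:7]
[8] read 'b'  n3⇒n9 (via fail)
[9] read 'b'  n9⇒n9 (via fail)
[10] read 'a'  n9⇒n5 (via fail)
[11] read 'b'  n5⇒n9 (via fail)
[12] read 'd'  n9⇒n10  emit P0@[12:12]
[13] read 'b'  n10⇒n11  emit P3@[11:13]
[14] read 'd'  n11⇒n10 (via fail)  emit P0@[14:14]
[15] read 'b'  n10⇒n11  emit P3@[13:15]
[16] read 'b'  n11⇒n9 (via fail)
[17] read 'b'  n9⇒n9 (via fail)
[18] read 'c'  n9⇒n14
[19] read 'a'  n14⇒n15  emit P7@[18:19]
[20] read 'c'  n15⇒n16  emit P5@[17:20]
[21] read 'a'  n16⇒n20 (via fail)  emit P7@[20:21]
[22] read 'a'  n20⇒n5 (via fail)
[23] read 'c'  n5⇒n6
[24] read 'c'  n6⇒n7
[25] read 'a'  n7⇒n8  emit P2@[22:25],P4@[23:25],P7@[24:25]
[26] read 'a'  n8⇒n5 (via fail)
[27] read 'c'  n5⇒n6
[28] read 'd'  n6⇒n3 (via fail)  emit P0@[28:28]
[29] read 'a'  n3⇒n4  emit P1@[27:29]
[30] read 'a'  n4⇒n5 (via fail)
[31] read 'd'  n5⇒n1 (via fail)  emit P0@[31:31]
[32] read 'c'  n1⇒n17
[33] read 'b'  n17⇒n18

All matches (sorted): [[3,2],[3,4],[3,7],[5,0],[7,0],[12,0],[13,3],[14,0],[15,3],[19,7],[20,5],[21,7],[25,2],[25,4],[25,7],[28,0],[29,1],[31,0]]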